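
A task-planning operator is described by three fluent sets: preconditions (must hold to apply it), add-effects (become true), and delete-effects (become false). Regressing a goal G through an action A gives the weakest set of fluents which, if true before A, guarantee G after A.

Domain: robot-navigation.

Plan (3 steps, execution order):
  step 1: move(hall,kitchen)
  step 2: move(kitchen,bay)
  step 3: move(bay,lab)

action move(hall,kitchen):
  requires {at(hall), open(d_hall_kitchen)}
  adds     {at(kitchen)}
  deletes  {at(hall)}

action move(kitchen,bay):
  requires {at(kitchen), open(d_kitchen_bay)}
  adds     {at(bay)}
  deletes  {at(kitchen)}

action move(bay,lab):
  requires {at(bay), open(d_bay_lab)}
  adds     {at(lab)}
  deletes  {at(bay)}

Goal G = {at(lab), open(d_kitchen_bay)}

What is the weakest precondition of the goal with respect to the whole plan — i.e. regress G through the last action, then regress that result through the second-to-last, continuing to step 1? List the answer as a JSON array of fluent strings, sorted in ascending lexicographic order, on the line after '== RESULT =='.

Regress step by step:
  through step 3 (move(bay,lab)): drop {at(lab)}, keep {open(d_kitchen_bay)}, require {at(bay), open(d_bay_lab)}
    → {at(bay), open(d_bay_lab), open(d_kitchen_bay)}
  through step 2 (move(kitchen,bay)): drop {at(bay)}, keep {open(d_bay_lab), open(d_kitchen_bay)}, require {at(kitchen), open(d_kitchen_bay)}
    → {at(kitchen), open(d_bay_lab), open(d_kitchen_bay)}
  through step 1 (move(hall,kitchen)): drop {at(kitchen)}, keep {open(d_bay_lab), open(d_kitchen_bay)}, require {at(hall), open(d_hall_kitchen)}
    → {at(hall), open(d_bay_lab), open(d_hall_kitchen), open(d_kitchen_bay)}

== RESULT ==
["at(hall)", "open(d_bay_lab)", "open(d_hall_kitchen)", "open(d_kitchen_bay)"]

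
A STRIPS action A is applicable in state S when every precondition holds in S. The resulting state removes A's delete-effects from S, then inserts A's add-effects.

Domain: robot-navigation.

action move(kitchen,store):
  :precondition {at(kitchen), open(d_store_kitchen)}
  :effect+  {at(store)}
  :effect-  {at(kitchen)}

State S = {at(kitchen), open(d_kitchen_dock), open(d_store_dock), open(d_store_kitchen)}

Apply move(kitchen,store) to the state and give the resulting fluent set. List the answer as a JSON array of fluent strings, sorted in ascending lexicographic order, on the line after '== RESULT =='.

Progress:
  pre ⊆ S: {at(kitchen), open(d_store_kitchen)} ⊆ S  — applicable
  S \ del = {open(d_kitchen_dock), open(d_store_dock), open(d_store_kitchen)}
  ∪ add   = {at(store), open(d_kitchen_dock), open(d_store_dock), open(d_store_kitchen)}

== RESULT ==
["at(store)", "open(d_kitchen_dock)", "open(d_store_dock)", "open(d_store_kitchen)"]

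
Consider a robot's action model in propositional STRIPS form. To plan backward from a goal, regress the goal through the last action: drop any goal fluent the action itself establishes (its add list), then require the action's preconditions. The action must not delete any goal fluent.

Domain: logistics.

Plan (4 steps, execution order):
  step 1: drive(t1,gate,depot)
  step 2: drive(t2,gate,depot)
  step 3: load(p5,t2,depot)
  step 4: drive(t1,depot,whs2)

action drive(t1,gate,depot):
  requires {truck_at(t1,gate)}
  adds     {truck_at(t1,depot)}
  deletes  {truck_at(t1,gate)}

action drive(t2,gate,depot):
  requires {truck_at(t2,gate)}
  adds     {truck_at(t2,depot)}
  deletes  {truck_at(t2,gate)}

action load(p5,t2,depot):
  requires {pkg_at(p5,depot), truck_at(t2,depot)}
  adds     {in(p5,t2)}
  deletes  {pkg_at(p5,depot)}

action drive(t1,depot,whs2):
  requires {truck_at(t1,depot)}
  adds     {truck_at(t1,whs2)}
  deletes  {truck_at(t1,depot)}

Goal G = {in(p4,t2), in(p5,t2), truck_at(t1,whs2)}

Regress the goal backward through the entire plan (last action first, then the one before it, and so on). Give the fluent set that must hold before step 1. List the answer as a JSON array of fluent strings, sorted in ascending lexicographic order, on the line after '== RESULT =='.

Work backward from the goal:
  through step 4 (drive(t1,depot,whs2)): drop {truck_at(t1,whs2)}, keep {in(p4,t2), in(p5,t2)}, require {truck_at(t1,depot)}
    → {in(p4,t2), in(p5,t2), truck_at(t1,depot)}
  through step 3 (load(p5,t2,depot)): drop {in(p5,t2)}, keep {in(p4,t2), truck_at(t1,depot)}, require {pkg_at(p5,depot), truck_at(t2,depot)}
    → {in(p4,t2), pkg_at(p5,depot), truck_at(t1,depot), truck_at(t2,depot)}
  through step 2 (drive(t2,gate,depot)): drop {truck_at(t2,depot)}, keep {in(p4,t2), pkg_at(p5,depot), truck_at(t1,depot)}, require {truck_at(t2,gate)}
    → {in(p4,t2), pkg_at(p5,depot), truck_at(t1,depot), truck_at(t2,gate)}
  through step 1 (drive(t1,gate,depot)): drop {truck_at(t1,depot)}, keep {in(p4,t2), pkg_at(p5,depot), truck_at(t2,gate)}, require {truck_at(t1,gate)}
    → {in(p4,t2), pkg_at(p5,depot), truck_at(t1,gate), truck_at(t2,gate)}

== RESULT ==
["in(p4,t2)", "pkg_at(p5,depot)", "truck_at(t1,gate)", "truck_at(t2,gate)"]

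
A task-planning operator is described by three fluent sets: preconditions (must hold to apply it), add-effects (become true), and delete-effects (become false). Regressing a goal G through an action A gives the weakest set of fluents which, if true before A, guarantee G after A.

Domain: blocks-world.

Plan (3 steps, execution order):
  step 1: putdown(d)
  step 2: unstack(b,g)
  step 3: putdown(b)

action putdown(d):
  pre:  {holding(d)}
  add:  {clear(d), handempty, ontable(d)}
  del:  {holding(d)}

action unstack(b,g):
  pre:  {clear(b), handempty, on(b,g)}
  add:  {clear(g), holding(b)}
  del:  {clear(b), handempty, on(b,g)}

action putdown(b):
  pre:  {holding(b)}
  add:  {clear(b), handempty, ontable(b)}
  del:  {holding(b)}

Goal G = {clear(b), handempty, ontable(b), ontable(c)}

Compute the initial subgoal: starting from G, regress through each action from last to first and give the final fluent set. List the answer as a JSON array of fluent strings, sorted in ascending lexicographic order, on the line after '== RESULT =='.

Regress step by step:
  through step 3 (putdown(b)): drop {clear(b), handempty, ontable(b)}, keep {ontable(c)}, require {holding(b)}
    → {holding(b), ontable(c)}
  through step 2 (unstack(b,g)): drop {holding(b)}, keep {ontable(c)}, require {clear(b), handempty, on(b,g)}
    → {clear(b), handempty, on(b,g), ontable(c)}
  through step 1 (putdown(d)): drop {handempty}, keep {clear(b), on(b,g), ontable(c)}, require {holding(d)}
    → {clear(b), holding(d), on(b,g), ontable(c)}

== RESULT ==
["clear(b)", "holding(d)", "on(b,g)", "ontable(c)"]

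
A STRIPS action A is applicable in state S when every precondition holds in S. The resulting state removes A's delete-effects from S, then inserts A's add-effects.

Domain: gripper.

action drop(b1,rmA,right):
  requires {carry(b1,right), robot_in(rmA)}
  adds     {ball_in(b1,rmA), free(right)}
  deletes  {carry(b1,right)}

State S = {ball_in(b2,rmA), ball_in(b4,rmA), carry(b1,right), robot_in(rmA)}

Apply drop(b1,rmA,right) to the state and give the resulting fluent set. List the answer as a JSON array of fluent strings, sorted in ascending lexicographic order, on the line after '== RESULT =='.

Progress:
  pre ⊆ S: {carry(b1,right), robot_in(rmA)} ⊆ S  — applicable
  S \ del = {ball_in(b2,rmA), ball_in(b4,rmA), robot_in(rmA)}
  ∪ add   = {ball_in(b1,rmA), ball_in(b2,rmA), ball_in(b4,rmA), free(right), robot_in(rmA)}

== RESULT ==
["ball_in(b1,rmA)", "ball_in(b2,rmA)", "ball_in(b4,rmA)", "free(right)", "robot_in(rmA)"]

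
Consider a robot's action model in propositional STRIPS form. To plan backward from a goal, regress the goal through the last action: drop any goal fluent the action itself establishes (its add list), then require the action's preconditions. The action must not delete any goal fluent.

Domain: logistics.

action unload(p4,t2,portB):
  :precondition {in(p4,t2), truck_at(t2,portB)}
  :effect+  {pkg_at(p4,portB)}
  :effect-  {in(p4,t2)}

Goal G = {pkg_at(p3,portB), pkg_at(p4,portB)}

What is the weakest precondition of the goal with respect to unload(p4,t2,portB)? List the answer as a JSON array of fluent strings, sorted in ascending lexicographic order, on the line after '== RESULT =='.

Regress:
  G ∩ del = {}  (empty — regression defined)
  G \ add = {pkg_at(p3,portB), pkg_at(p4,portB)} \ {pkg_at(p4,portB)} = {pkg_at(p3,portB)}
  ∪ pre   = {pkg_at(p3,portB)} ∪ {in(p4,t2), truck_at(t2,portB)}
          = {in(p4,t2), pkg_at(p3,portB), truck_at(t2,portB)}

== RESULT ==
["in(p4,t2)", "pkg_at(p3,portB)", "truck_at(t2,portB)"]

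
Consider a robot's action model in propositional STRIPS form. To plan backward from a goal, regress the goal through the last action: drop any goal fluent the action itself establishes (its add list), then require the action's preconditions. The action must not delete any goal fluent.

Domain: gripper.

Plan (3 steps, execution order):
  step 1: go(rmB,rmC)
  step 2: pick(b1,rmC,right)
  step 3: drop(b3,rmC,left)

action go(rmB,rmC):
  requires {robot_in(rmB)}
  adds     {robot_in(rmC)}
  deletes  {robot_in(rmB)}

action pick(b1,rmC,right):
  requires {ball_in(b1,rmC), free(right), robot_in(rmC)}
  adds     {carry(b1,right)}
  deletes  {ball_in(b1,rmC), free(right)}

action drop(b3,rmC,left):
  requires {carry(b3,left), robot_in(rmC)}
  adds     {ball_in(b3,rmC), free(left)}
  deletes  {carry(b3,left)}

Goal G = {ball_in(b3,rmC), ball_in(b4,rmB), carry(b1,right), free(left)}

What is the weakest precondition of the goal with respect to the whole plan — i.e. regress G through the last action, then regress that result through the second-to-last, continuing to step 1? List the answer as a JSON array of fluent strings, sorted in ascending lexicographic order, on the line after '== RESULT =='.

Work backward from the goal:
  through step 3 (drop(b3,rmC,left)): drop {ball_in(b3,rmC), free(left)}, keep {ball_in(b4,rmB), carry(b1,right)}, require {carry(b3,left), robot_in(rmC)}
    → {ball_in(b4,rmB), carry(b1,right), carry(b3,left), robot_in(rmC)}
  through step 2 (pick(b1,rmC,right)): drop {carry(b1,right)}, keep {ball_in(b4,rmB), carry(b3,left), robot_in(rmC)}, require {ball_in(b1,rmC), free(right), robot_in(rmC)}
    → {ball_in(b1,rmC), ball_in(b4,rmB), carry(b3,left), free(right), robot_in(rmC)}
  through step 1 (go(rmB,rmC)): drop {robot_in(rmC)}, keep {ball_in(b1,rmC), ball_in(b4,rmB), carry(b3,left), free(right)}, require {robot_in(rmB)}
    → {ball_in(b1,rmC), ball_in(b4,rmB), carry(b3,left), free(right), robot_in(rmB)}

== RESULT ==
["ball_in(b1,rmC)", "ball_in(b4,rmB)", "carry(b3,left)", "free(right)", "robot_in(rmB)"]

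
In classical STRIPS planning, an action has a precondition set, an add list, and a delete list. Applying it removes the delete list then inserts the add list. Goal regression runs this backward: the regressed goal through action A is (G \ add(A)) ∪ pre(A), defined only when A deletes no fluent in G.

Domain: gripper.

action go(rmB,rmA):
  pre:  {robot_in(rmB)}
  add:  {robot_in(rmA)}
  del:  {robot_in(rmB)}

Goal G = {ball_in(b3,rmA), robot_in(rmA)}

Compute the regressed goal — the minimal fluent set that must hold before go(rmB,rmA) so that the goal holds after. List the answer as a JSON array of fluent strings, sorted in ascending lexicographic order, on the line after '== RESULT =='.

Compute (G \ add) ∪ pre:
  G ∩ del = {}  (empty — regression defined)
  G \ add = {ball_in(b3,rmA), robot_in(rmA)} \ {robot_in(rmA)} = {ball_in(b3,rmA)}
  ∪ pre   = {ball_in(b3,rmA)} ∪ {robot_in(rmB)}
          = {ball_in(b3,rmA), robot_in(rmB)}

== RESULT ==
["ball_in(b3,rmA)", "robot_in(rmB)"]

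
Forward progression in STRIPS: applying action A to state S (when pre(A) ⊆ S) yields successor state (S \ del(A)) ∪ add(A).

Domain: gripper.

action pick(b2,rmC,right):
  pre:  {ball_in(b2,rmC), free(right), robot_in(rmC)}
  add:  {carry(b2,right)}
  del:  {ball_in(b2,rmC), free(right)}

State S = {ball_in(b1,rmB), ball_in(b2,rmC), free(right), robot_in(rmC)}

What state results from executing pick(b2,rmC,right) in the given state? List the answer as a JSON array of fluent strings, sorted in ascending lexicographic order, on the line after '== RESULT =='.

Progress:
  pre ⊆ S: {ball_in(b2,rmC), free(right), robot_in(rmC)} ⊆ S  — applicable
  S \ del = {ball_in(b1,rmB), robot_in(rmC)}
  ∪ add   = {ball_in(b1,rmB), carry(b2,right), robot_in(rmC)}

== RESULT ==
["ball_in(b1,rmB)", "carry(b2,right)", "robot_in(rmC)"]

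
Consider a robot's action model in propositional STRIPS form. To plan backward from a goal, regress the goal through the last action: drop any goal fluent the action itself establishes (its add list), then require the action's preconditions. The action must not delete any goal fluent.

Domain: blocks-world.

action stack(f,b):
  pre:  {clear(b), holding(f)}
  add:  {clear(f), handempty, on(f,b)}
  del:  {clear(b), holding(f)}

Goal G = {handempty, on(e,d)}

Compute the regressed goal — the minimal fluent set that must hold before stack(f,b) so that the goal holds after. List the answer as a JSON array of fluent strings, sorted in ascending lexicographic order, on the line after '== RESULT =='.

Regress:
  G ∩ del = {}  (empty — regression defined)
  G \ add = {handempty, on(e,d)} \ {clear(f), handempty, on(f,b)} = {on(e,d)}
  ∪ pre   = {on(e,d)} ∪ {clear(b), holding(f)}
          = {clear(b), holding(f), on(e,d)}

== RESULT ==
["clear(b)", "holding(f)", "on(e,d)"]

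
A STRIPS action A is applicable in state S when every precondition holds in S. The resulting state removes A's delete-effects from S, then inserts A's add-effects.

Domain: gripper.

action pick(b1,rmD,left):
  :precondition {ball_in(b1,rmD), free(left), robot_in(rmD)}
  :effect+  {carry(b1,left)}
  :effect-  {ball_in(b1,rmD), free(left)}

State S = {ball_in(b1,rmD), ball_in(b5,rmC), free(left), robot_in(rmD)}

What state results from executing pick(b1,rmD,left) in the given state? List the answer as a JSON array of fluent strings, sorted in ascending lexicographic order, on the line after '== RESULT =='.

Progress:
  pre ⊆ S: {ball_in(b1,rmD), free(left), robot_in(rmD)} ⊆ S  — applicable
  S \ del = {ball_in(b5,rmC), robot_in(rmD)}
  ∪ add   = {ball_in(b5,rmC), carry(b1,left), robot_in(rmD)}

== RESULT ==
["ball_in(b5,rmC)", "carry(b1,left)", "robot_in(rmD)"]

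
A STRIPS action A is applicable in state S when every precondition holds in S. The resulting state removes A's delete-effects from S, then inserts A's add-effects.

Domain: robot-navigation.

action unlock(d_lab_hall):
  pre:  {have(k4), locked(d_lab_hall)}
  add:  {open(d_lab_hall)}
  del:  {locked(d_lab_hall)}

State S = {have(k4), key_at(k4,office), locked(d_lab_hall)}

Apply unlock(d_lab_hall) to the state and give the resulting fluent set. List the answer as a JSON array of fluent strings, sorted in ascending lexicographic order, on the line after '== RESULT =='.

Progress:
  pre ⊆ S: {have(k4), locked(d_lab_hall)} ⊆ S  — applicable
  S \ del = {have(k4), key_at(k4,office)}
  ∪ add   = {have(k4), key_at(k4,office), open(d_lab_hall)}

== RESULT ==
["have(k4)", "key_at(k4,office)", "open(d_lab_hall)"]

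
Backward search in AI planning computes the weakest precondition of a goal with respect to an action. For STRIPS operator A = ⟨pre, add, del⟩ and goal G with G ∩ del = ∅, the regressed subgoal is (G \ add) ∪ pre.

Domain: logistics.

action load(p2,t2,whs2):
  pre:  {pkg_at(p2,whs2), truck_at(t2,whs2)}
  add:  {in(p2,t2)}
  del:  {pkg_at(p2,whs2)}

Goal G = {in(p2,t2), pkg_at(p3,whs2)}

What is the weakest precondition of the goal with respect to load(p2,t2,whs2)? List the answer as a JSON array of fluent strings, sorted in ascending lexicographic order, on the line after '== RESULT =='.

Regress:
  G ∩ del = {}  (empty — regression defined)
  G \ add = {in(p2,t2), pkg_at(p3,whs2)} \ {in(p2,t2)} = {pkg_at(p3,whs2)}
  ∪ pre   = {pkg_at(p3,whs2)} ∪ {pkg_at(p2,whs2), truck_at(t2,whs2)}
          = {pkg_at(p2,whs2), pkg_at(p3,whs2), truck_at(t2,whs2)}

== RESULT ==
["pkg_at(p2,whs2)", "pkg_at(p3,whs2)", "truck_at(t2,whs2)"]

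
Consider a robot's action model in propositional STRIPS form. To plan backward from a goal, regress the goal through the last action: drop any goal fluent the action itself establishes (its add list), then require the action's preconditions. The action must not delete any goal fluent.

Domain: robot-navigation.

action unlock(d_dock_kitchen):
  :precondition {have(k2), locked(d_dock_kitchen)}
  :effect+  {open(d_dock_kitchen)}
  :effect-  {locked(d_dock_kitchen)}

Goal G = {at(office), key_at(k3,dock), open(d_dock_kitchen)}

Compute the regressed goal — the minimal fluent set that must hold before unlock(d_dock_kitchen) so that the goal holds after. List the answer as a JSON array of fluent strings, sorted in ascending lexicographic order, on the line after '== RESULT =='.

Regress:
  G ∩ del = {}  (empty — regression defined)
  G \ add = {at(office), key_at(k3,dock), open(d_dock_kitchen)} \ {open(d_dock_kitchen)} = {at(office), key_at(k3,dock)}
  ∪ pre   = {at(office), key_at(k3,dock)} ∪ {have(k2), locked(d_dock_kitchen)}
          = {at(office), have(k2), key_at(k3,dock), locked(d_dock_kitchen)}

== RESULT ==
["at(office)", "have(k2)", "key_at(k3,dock)", "locked(d_dock_kitchen)"]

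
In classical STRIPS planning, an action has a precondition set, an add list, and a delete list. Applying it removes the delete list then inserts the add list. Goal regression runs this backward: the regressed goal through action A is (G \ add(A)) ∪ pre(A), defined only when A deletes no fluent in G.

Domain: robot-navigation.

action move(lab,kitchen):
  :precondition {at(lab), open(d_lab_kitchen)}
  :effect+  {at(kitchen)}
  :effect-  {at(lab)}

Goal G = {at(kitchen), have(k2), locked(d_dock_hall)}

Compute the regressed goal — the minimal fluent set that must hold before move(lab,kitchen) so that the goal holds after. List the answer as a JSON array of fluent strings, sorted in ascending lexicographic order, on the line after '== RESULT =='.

Regress:
  G ∩ del = {}  (empty — regression defined)
  G \ add = {at(kitchen), have(k2), locked(d_dock_hall)} \ {at(kitchen)} = {have(k2), locked(d_dock_hall)}
  ∪ pre   = {have(k2), locked(d_dock_hall)} ∪ {at(lab), open(d_lab_kitchen)}
          = {at(lab), have(k2), locked(d_dock_hall), open(d_lab_kitchen)}

== RESULT ==
["at(lab)", "have(k2)", "locked(d_dock_hall)", "open(d_lab_kitchen)"]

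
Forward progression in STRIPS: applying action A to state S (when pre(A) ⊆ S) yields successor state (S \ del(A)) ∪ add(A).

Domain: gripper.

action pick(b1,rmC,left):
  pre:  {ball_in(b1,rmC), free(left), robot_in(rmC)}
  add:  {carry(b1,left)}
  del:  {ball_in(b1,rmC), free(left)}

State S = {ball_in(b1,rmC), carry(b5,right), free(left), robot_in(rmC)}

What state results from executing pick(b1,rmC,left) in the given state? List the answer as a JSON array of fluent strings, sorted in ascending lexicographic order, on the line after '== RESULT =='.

Compute (S \ del) ∪ add:
  pre ⊆ S: {ball_in(b1,rmC), free(left), robot_in(rmC)} ⊆ S  — applicable
  S \ del = {carry(b5,right), robot_in(rmC)}
  ∪ add   = {carry(b1,left), carry(b5,right), robot_in(rmC)}

== RESULT ==
["carry(b1,left)", "carry(b5,right)", "robot_in(rmC)"]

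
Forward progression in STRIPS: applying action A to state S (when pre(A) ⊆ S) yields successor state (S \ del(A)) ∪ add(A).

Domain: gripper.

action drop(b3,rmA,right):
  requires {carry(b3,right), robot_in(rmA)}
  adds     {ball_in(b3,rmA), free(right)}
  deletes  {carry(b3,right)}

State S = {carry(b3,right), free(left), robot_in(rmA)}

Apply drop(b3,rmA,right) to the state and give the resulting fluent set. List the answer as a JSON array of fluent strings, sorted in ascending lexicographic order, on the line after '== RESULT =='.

Progress:
  pre ⊆ S: {carry(b3,right), robot_in(rmA)} ⊆ S  — applicable
  S \ del = {free(left), robot_in(rmA)}
  ∪ add   = {ball_in(b3,rmA), free(left), free(right), robot_in(rmA)}

== RESULT ==
["ball_in(b3,rmA)", "free(left)", "free(right)", "robot_in(rmA)"]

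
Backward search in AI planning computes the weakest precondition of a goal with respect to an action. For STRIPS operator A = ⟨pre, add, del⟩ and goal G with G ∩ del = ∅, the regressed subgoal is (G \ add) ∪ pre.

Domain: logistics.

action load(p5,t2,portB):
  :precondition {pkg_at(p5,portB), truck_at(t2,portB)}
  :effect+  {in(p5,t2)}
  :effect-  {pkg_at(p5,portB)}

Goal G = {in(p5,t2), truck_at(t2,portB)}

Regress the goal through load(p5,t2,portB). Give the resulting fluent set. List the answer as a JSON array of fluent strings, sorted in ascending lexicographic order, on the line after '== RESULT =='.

Compute (G \ add) ∪ pre:
  G ∩ del = {}  (empty — regression defined)
  G \ add = {in(p5,t2), truck_at(t2,portB)} \ {in(p5,t2)} = {truck_at(t2,portB)}
  ∪ pre   = {truck_at(t2,portB)} ∪ {pkg_at(p5,portB), truck_at(t2,portB)}
          = {pkg_at(p5,portB), truck_at(t2,portB)}

== RESULT ==
["pkg_at(p5,portB)", "truck_at(t2,portB)"]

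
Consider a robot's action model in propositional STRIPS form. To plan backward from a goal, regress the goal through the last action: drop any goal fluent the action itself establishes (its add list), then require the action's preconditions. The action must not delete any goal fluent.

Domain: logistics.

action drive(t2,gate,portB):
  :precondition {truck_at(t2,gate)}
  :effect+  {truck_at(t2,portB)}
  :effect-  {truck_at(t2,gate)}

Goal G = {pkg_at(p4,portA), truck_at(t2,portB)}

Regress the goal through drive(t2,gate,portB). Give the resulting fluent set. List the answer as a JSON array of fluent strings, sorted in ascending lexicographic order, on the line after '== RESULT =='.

Regress:
  G ∩ del = {}  (empty — regression defined)
  G \ add = {pkg_at(p4,portA), truck_at(t2,portB)} \ {truck_at(t2,portB)} = {pkg_at(p4,portA)}
  ∪ pre   = {pkg_at(p4,portA)} ∪ {truck_at(t2,gate)}
          = {pkg_at(p4,portA), truck_at(t2,gate)}

== RESULT ==
["pkg_at(p4,portA)", "truck_at(t2,gate)"]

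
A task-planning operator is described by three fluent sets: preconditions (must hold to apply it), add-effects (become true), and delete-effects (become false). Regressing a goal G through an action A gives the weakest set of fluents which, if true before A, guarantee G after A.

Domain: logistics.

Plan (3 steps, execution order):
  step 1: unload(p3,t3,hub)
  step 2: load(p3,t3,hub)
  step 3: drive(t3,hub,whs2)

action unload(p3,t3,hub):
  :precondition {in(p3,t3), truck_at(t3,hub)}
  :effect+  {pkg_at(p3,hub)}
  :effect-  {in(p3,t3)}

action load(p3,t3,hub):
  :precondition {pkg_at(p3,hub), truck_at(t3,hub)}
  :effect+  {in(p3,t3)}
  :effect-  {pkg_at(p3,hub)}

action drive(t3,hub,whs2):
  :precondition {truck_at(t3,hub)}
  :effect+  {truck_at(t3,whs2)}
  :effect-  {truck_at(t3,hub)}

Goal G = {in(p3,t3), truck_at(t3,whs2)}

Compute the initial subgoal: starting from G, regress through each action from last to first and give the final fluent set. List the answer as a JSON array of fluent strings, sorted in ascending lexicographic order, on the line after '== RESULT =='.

Work backward from the goal:
  through step 3 (drive(t3,hub,whs2)): drop {truck_at(t3,whs2)}, keep {in(p3,t3)}, require {truck_at(t3,hub)}
    → {in(p3,t3), truck_at(t3,hub)}
  through step 2 (load(p3,t3,hub)): drop {in(p3,t3)}, keep {truck_at(t3,hub)}, require {pkg_at(p3,hub), truck_at(t3,hub)}
    → {pkg_at(p3,hub), truck_at(t3,hub)}
  through step 1 (unload(p3,t3,hub)): drop {pkg_at(p3,hub)}, keep {truck_at(t3,hub)}, require {in(p3,t3), truck_at(t3,hub)}
    → {in(p3,t3), truck_at(t3,hub)}

== RESULT ==
["in(p3,t3)", "truck_at(t3,hub)"]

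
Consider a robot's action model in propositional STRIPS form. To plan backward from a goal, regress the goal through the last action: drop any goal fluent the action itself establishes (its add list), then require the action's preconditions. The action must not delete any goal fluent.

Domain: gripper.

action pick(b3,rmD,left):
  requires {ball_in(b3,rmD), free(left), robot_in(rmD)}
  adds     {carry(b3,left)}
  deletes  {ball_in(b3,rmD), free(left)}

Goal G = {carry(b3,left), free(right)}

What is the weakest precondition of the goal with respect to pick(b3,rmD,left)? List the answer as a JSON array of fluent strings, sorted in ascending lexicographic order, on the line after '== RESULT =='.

Compute (G \ add) ∪ pre:
  G ∩ del = {}  (empty — regression defined)
  G \ add = {carry(b3,left), free(right)} \ {carry(b3,left)} = {free(right)}
  ∪ pre   = {free(right)} ∪ {ball_in(b3,rmD), free(left), robot_in(rmD)}
          = {ball_in(b3,rmD), free(left), free(right), robot_in(rmD)}

== RESULT ==
["ball_in(b3,rmD)", "free(left)", "free(right)", "robot_in(rmD)"]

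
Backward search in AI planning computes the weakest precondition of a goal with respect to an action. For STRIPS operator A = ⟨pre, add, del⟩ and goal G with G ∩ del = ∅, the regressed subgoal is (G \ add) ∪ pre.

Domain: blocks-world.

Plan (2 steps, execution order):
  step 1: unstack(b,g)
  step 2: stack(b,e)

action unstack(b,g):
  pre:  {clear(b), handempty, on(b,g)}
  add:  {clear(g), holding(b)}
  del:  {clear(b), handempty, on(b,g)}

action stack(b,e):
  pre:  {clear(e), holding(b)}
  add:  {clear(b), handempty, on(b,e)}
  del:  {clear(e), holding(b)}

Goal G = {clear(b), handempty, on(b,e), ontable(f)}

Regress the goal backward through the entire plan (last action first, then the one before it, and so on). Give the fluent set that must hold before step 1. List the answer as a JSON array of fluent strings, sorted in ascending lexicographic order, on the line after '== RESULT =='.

Regress step by step:
  through step 2 (stack(b,e)): drop {clear(b), handempty, on(b,e)}, keep {ontable(f)}, require {clear(e), holding(b)}
    → {clear(e), holding(b), ontable(f)}
  through step 1 (unstack(b,g)): drop {holding(b)}, keep {clear(e), ontable(f)}, require {clear(b), handempty, on(b,g)}
    → {clear(b), clear(e), handempty, on(b,g), ontable(f)}

== RESULT ==
["clear(b)", "clear(e)", "handempty", "on(b,g)", "ontable(f)"]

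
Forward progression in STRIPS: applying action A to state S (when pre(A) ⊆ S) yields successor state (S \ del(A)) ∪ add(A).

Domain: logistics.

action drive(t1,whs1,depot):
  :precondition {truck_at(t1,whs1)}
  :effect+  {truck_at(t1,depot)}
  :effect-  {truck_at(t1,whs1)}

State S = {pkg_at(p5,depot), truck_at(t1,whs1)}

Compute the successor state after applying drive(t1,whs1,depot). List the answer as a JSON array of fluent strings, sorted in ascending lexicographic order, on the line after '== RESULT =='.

Compute (S \ del) ∪ add:
  pre ⊆ S: {truck_at(t1,whs1)} ⊆ S  — applicable
  S \ del = {pkg_at(p5,depot)}
  ∪ add   = {pkg_at(p5,depot), truck_at(t1,depot)}

== RESULT ==
["pkg_at(p5,depot)", "truck_at(t1,depot)"]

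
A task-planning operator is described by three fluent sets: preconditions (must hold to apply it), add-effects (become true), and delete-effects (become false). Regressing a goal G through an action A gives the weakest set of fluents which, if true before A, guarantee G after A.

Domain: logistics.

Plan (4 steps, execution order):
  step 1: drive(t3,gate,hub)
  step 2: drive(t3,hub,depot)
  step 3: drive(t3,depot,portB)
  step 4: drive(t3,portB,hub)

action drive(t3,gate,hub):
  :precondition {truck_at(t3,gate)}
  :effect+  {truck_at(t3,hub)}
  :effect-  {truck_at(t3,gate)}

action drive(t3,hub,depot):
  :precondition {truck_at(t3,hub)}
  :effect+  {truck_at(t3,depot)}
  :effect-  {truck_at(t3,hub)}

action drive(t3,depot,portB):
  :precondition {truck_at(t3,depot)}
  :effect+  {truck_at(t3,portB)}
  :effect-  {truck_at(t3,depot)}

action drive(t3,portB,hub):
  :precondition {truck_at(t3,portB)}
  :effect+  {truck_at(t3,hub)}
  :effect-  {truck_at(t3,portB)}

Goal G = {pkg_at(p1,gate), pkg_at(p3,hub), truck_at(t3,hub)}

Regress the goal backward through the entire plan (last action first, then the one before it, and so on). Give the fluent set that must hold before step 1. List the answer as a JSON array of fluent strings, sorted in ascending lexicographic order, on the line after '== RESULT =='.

Work backward from the goal:
  through step 4 (drive(t3,portB,hub)): drop {truck_at(t3,hub)}, keep {pkg_at(p1,gate), pkg_at(p3,hub)}, require {truck_at(t3,portB)}
    → {pkg_at(p1,gate), pkg_at(p3,hub), truck_at(t3,portB)}
  through step 3 (drive(t3,depot,portB)): drop {truck_at(t3,portB)}, keep {pkg_at(p1,gate), pkg_at(p3,hub)}, require {truck_at(t3,depot)}
    → {pkg_at(p1,gate), pkg_at(p3,hub), truck_at(t3,depot)}
  through step 2 (drive(t3,hub,depot)): drop {truck_at(t3,depot)}, keep {pkg_at(p1,gate), pkg_at(p3,hub)}, require {truck_at(t3,hub)}
    → {pkg_at(p1,gate), pkg_at(p3,hub), truck_at(t3,hub)}
  through step 1 (drive(t3,gate,hub)): drop {truck_at(t3,hub)}, keep {pkg_at(p1,gate), pkg_at(p3,hub)}, require {truck_at(t3,gate)}
    → {pkg_at(p1,gate), pkg_at(p3,hub), truck_at(t3,gate)}

== RESULT ==
["pkg_at(p1,gate)", "pkg_at(p3,hub)", "truck_at(t3,gate)"]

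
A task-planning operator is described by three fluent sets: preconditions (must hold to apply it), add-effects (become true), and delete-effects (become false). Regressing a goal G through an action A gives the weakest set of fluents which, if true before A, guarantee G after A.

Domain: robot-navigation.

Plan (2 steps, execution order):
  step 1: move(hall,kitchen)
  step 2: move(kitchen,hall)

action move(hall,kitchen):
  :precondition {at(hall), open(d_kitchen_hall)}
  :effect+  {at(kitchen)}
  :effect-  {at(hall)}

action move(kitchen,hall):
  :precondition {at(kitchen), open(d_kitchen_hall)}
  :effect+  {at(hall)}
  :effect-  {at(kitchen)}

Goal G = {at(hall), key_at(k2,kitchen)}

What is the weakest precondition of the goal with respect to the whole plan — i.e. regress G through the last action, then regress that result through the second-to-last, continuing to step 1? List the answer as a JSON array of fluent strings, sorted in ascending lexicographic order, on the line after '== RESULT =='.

Regress step by step:
  through step 2 (move(kitchen,hall)): drop {at(hall)}, keep {key_at(k2,kitchen)}, require {at(kitchen), open(d_kitchen_hall)}
    → {at(kitchen), key_at(k2,kitchen), open(d_kitchen_hall)}
  through step 1 (move(hall,kitchen)): drop {at(kitchen)}, keep {key_at(k2,kitchen), open(d_kitchen_hall)}, require {at(hall), open(d_kitchen_hall)}
    → {at(hall), key_at(k2,kitchen), open(d_kitchen_hall)}

== RESULT ==
["at(hall)", "key_at(k2,kitchen)", "open(d_kitchen_hall)"]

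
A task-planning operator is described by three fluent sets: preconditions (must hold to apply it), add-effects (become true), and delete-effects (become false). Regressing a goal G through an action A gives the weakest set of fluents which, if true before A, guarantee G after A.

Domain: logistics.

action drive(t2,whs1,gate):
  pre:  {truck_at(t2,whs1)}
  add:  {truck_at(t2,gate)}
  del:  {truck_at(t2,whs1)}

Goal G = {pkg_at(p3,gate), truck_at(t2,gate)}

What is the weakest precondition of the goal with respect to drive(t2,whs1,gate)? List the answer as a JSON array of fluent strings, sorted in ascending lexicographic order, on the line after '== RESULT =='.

Compute (G \ add) ∪ pre:
  G ∩ del = {}  (empty — regression defined)
  G \ add = {pkg_at(p3,gate), truck_at(t2,gate)} \ {truck_at(t2,gate)} = {pkg_at(p3,gate)}
  ∪ pre   = {pkg_at(p3,gate)} ∪ {truck_at(t2,whs1)}
          = {pkg_at(p3,gate), truck_at(t2,whs1)}

== RESULT ==
["pkg_at(p3,gate)", "truck_at(t2,whs1)"]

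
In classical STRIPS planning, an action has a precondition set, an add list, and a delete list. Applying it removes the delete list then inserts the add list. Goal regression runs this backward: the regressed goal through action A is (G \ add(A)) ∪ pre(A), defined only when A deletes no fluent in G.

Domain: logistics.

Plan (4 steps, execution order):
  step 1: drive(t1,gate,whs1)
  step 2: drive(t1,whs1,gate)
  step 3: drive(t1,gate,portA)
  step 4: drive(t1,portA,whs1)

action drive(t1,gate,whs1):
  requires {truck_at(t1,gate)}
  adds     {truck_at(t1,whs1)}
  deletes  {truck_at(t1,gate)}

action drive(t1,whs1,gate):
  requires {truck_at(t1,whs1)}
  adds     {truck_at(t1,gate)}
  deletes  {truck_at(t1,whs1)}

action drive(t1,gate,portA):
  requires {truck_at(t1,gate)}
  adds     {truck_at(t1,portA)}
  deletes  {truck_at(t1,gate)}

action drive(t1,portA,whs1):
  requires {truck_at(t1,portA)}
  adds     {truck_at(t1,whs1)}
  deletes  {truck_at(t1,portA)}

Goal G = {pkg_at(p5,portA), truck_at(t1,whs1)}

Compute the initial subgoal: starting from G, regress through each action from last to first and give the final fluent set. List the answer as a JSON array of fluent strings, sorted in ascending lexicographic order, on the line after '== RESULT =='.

Work backward from the goal:
  through step 4 (drive(t1,portA,whs1)): drop {truck_at(t1,whs1)}, keep {pkg_at(p5,portA)}, require {truck_at(t1,portA)}
    → {pkg_at(p5,portA), truck_at(t1,portA)}
  through step 3 (drive(t1,gate,portA)): drop {truck_at(t1,portA)}, keep {pkg_at(p5,portA)}, require {truck_at(t1,gate)}
    → {pkg_at(p5,portA), truck_at(t1,gate)}
  through step 2 (drive(t1,whs1,gate)): drop {truck_at(t1,gate)}, keep {pkg_at(p5,portA)}, require {truck_at(t1,whs1)}
    → {pkg_at(p5,portA), truck_at(t1,whs1)}
  through step 1 (drive(t1,gate,whs1)): drop {truck_at(t1,whs1)}, keep {pkg_at(p5,portA)}, require {truck_at(t1,gate)}
    → {pkg_at(p5,portA), truck_at(t1,gate)}

== RESULT ==
["pkg_at(p5,portA)", "truck_at(t1,gate)"]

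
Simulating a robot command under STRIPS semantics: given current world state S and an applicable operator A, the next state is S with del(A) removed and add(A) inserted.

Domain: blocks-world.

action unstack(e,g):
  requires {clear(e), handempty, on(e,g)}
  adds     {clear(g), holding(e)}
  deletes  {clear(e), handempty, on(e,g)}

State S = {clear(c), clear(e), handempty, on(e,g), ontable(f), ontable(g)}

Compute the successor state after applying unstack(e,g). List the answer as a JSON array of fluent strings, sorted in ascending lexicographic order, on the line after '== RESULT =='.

Compute (S \ del) ∪ add:
  pre ⊆ S: {clear(e), handempty, on(e,g)} ⊆ S  — applicable
  S \ del = {clear(c), ontable(f), ontable(g)}
  ∪ add   = {clear(c), clear(g), holding(e), ontable(f), ontable(g)}

== RESULT ==
["clear(c)", "clear(g)", "holding(e)", "ontable(f)", "ontable(g)"]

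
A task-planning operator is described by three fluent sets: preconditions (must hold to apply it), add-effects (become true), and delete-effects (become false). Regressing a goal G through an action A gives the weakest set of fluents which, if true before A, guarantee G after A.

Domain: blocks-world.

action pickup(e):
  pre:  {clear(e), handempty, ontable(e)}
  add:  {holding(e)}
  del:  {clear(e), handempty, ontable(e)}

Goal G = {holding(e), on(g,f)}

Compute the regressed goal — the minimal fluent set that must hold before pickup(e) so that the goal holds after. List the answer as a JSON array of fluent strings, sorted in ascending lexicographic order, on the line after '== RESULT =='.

Compute (G \ add) ∪ pre:
  G ∩ del = {}  (empty — regression defined)
  G \ add = {holding(e), on(g,f)} \ {holding(e)} = {on(g,f)}
  ∪ pre   = {on(g,f)} ∪ {clear(e), handempty, ontable(e)}
          = {clear(e), handempty, on(g,f), ontable(e)}

== RESULT ==
["clear(e)", "handempty", "on(g,f)", "ontable(e)"]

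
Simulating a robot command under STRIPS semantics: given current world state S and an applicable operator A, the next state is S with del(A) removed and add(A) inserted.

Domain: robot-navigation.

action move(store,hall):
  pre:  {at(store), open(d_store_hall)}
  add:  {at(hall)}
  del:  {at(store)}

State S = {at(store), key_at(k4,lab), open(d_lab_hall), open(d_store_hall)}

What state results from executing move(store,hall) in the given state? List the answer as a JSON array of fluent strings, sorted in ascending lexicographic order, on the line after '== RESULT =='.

Progress:
  pre ⊆ S: {at(store), open(d_store_hall)} ⊆ S  — applicable
  S \ del = {key_at(k4,lab), open(d_lab_hall), open(d_store_hall)}
  ∪ add   = {at(hall), key_at(k4,lab), open(d_lab_hall), open(d_store_hall)}

== RESULT ==
["at(hall)", "key_at(k4,lab)", "open(d_lab_hall)", "open(d_store_hall)"]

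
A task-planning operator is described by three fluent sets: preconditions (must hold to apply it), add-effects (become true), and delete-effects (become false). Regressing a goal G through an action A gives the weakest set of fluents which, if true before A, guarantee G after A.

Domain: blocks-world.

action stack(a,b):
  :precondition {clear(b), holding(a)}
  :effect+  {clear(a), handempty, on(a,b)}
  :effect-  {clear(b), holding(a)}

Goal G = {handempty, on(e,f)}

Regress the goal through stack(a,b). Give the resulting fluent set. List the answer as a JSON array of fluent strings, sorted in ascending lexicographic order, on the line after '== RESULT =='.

Compute (G \ add) ∪ pre:
  G ∩ del = {}  (empty — regression defined)
  G \ add = {handempty, on(e,f)} \ {clear(a), handempty, on(a,b)} = {on(e,f)}
  ∪ pre   = {on(e,f)} ∪ {clear(b), holding(a)}
          = {clear(b), holding(a), on(e,f)}

== RESULT ==
["clear(b)", "holding(a)", "on(e,f)"]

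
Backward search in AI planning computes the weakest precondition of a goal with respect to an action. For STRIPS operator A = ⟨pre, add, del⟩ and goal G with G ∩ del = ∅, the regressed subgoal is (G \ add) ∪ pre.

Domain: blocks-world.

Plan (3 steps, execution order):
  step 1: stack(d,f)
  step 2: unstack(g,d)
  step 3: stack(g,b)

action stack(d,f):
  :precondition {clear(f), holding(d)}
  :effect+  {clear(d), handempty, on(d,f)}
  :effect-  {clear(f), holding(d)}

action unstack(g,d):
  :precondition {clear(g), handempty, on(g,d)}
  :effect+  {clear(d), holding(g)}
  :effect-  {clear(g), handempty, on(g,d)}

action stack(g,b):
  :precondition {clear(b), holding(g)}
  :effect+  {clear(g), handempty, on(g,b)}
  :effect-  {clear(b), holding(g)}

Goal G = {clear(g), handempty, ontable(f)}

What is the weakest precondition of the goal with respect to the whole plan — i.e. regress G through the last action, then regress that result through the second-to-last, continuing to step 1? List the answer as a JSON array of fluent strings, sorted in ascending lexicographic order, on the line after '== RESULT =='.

Regress step by step:
  through step 3 (stack(g,b)): drop {clear(g), handempty}, keep {ontable(f)}, require {clear(b), holding(g)}
    → {clear(b), holding(g), ontable(f)}
  through step 2 (unstack(g,d)): drop {holding(g)}, keep {clear(b), ontable(f)}, require {clear(g), handempty, on(g,d)}
    → {clear(b), clear(g), handempty, on(g,d), ontable(f)}
  through step 1 (stack(d,f)): drop {handempty}, keep {clear(b), clear(g), on(g,d), ontable(f)}, require {clear(f), holding(d)}
    → {clear(b), clear(f), clear(g), holding(d), on(g,d), ontable(f)}

== RESULT ==
["clear(b)", "clear(f)", "clear(g)", "holding(d)", "on(g,d)", "ontable(f)"]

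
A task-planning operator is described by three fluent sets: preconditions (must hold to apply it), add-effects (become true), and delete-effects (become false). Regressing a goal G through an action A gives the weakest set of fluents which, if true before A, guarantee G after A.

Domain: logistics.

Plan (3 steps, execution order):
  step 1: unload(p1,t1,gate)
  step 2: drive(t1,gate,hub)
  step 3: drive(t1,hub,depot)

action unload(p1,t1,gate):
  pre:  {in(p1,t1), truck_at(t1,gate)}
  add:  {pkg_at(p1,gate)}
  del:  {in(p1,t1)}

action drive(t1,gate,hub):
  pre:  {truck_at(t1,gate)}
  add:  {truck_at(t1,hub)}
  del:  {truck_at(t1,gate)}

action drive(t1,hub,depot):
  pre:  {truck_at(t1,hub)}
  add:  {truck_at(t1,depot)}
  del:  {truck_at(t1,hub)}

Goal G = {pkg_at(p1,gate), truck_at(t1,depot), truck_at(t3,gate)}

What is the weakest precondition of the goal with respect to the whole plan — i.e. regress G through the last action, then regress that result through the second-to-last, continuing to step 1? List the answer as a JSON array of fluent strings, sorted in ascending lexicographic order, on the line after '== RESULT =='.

Work backward from the goal:
  through step 3 (drive(t1,hub,depot)): drop {truck_at(t1,depot)}, keep {pkg_at(p1,gate), truck_at(t3,gate)}, require {truck_at(t1,hub)}
    → {pkg_at(p1,gate), truck_at(t1,hub), truck_at(t3,gate)}
  through step 2 (drive(t1,gate,hub)): drop {truck_at(t1,hub)}, keep {pkg_at(p1,gate), truck_at(t3,gate)}, require {truck_at(t1,gate)}
    → {pkg_at(p1,gate), truck_at(t1,gate), truck_at(t3,gate)}
  through step 1 (unload(p1,t1,gate)): drop {pkg_at(p1,gate)}, keep {truck_at(t1,gate), truck_at(t3,gate)}, require {in(p1,t1), truck_at(t1,gate)}
    → {in(p1,t1), truck_at(t1,gate), truck_at(t3,gate)}

== RESULT ==
["in(p1,t1)", "truck_at(t1,gate)", "truck_at(t3,gate)"]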